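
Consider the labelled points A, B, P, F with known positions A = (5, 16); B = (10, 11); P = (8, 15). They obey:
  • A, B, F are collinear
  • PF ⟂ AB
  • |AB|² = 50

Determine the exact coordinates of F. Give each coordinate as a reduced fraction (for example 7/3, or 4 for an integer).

F = (7, 14)

1. F_x = 7  [[A, B, F are collinear ⇒ 5x+5y-105=0] ∩ [PF ⟂ AB ⇒ 5x-5y+35=0]]
2. F_y = 14  [[A, B, F are collinear ⇒ 5x+5y-105=0] ∩ [PF ⟂ AB ⇒ 5x-5y+35=0]]
   so F = (7, 14)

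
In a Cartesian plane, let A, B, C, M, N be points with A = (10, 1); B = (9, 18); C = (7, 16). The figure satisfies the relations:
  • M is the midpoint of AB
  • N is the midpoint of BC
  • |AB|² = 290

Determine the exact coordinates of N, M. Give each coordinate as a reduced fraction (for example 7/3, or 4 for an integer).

1. M_x = 19/2  [2·M = A+B = (10, 1)+(9, 18)]
2. M_y = 19/2  [2·M = A+B = (10, 1)+(9, 18)]
   so M = (19/2, 19/2)
3. N_x = 8  [2·N = B+C = (9, 18)+(7, 16)]
4. N_y = 17  [2·N = B+C = (9, 18)+(7, 16)]
   so N = (8, 17)

N = (8, 17)
M = (19/2, 19/2)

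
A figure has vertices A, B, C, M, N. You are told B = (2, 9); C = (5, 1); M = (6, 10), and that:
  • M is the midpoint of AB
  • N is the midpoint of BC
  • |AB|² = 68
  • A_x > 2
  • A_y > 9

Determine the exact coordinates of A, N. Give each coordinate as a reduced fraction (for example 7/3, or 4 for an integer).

A = (10, 11)
N = (7/2, 5)

1. A_x = 10  [A = 2·M−B = 2·(6, 10)−(2, 9)]
2. A_y = 11  [A = 2·M−B = 2·(6, 10)−(2, 9)]
   so A = (10, 11)
3. N_x = 7/2  [2·N = B+C = (2, 9)+(5, 1)]
4. N_y = 5  [2·N = B+C = (2, 9)+(5, 1)]
   so N = (7/2, 5)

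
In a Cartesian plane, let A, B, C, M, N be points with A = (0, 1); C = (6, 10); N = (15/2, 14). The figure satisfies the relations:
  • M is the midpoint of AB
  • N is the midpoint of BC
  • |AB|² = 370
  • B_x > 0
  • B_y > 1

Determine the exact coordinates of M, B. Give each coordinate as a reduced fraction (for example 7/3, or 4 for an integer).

M = (9/2, 19/2)
B = (9, 18)

1. B_x = 9  [B = 2·N−C = 2·(15/2, 14)−(6, 10)]
2. B_y = 18  [B = 2·N−C = 2·(15/2, 14)−(6, 10)]
   so B = (9, 18)
3. M_x = 9/2  [2·M = A+B = (0, 1)+(9, 18)]
4. M_y = 19/2  [2·M = A+B = (0, 1)+(9, 18)]
   so M = (9/2, 19/2)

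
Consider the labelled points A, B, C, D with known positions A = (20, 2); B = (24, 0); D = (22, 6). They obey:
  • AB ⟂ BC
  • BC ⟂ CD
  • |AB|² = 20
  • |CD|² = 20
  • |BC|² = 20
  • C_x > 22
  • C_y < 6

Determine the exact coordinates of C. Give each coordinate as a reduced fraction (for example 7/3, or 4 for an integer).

1. C_x = 26  [[AB ⟂ BC ⇒ 4x-2y-96=0] ∩ [|C−(22, 6)|²=20]]
2. C_y = 4  [[AB ⟂ BC ⇒ 4x-2y-96=0] ∩ [|C−(22, 6)|²=20]]
   so C = (26, 4)

C = (26, 4)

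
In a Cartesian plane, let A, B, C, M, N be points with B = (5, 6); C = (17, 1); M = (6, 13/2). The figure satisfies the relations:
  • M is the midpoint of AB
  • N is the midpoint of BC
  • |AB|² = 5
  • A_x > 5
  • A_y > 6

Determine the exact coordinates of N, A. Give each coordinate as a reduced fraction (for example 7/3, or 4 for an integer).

N = (11, 7/2)
A = (7, 7)

1. A_x = 7  [A = 2·M−B = 2·(6, 13/2)−(5, 6)]
2. A_y = 7  [A = 2·M−B = 2·(6, 13/2)−(5, 6)]
   so A = (7, 7)
3. N_x = 11  [2·N = B+C = (5, 6)+(17, 1)]
4. N_y = 7/2  [2·N = B+C = (5, 6)+(17, 1)]
   so N = (11, 7/2)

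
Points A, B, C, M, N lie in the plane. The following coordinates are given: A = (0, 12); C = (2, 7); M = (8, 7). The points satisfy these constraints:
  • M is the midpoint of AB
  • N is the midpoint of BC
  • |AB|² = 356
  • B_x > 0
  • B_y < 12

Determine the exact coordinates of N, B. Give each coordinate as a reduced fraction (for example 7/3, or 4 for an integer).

1. B_x = 16  [B = 2·M−A = 2·(8, 7)−(0, 12)]
2. B_y = 2  [B = 2·M−A = 2·(8, 7)−(0, 12)]
   so B = (16, 2)
3. N_x = 9  [2·N = B+C = (16, 2)+(2, 7)]
4. N_y = 9/2  [2·N = B+C = (16, 2)+(2, 7)]
   so N = (9, 9/2)

N = (9, 9/2)
B = (16, 2)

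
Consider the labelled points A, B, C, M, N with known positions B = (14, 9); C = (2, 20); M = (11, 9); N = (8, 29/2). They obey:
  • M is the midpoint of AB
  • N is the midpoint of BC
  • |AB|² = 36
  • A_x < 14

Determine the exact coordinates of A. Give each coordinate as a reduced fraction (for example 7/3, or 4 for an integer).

1. A_x = 8  [A = 2·M−B = 2·(11, 9)−(14, 9)]
2. A_y = 9  [A = 2·M−B = 2·(11, 9)−(14, 9)]
   so A = (8, 9)

A = (8, 9)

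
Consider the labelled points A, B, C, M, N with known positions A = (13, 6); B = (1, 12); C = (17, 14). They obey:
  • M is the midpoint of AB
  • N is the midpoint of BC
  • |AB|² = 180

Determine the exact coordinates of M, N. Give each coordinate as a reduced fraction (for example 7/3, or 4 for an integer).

1. M_x = 7  [2·M = A+B = (13, 6)+(1, 12)]
2. M_y = 9  [2·M = A+B = (13, 6)+(1, 12)]
   so M = (7, 9)
3. N_x = 9  [2·N = B+C = (1, 12)+(17, 14)]
4. N_y = 13  [2·N = B+C = (1, 12)+(17, 14)]
   so N = (9, 13)

M = (7, 9)
N = (9, 13)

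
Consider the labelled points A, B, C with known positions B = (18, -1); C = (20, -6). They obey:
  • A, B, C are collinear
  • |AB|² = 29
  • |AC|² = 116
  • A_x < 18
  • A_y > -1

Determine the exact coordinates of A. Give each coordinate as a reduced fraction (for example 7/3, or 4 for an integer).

A = (16, 4)

1. A_x = 16  [[A, B, C are collinear ⇒ 5x+2y-88=0] ∩ [|A−(18, -1)|²=29]]
2. A_y = 4  [[A, B, C are collinear ⇒ 5x+2y-88=0] ∩ [|A−(18, -1)|²=29]]
   so A = (16, 4)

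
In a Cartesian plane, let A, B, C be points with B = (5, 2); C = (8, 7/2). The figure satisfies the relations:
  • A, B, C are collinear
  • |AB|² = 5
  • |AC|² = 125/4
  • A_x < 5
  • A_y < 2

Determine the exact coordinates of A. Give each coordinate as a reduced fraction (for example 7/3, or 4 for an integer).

A = (3, 1)

1. A_x = 3  [[A, B, C are collinear ⇒ -3/2x+3y+3/2=0] ∩ [|A−(5, 2)|²=5]]
2. A_y = 1  [[A, B, C are collinear ⇒ -3/2x+3y+3/2=0] ∩ [|A−(5, 2)|²=5]]
   so A = (3, 1)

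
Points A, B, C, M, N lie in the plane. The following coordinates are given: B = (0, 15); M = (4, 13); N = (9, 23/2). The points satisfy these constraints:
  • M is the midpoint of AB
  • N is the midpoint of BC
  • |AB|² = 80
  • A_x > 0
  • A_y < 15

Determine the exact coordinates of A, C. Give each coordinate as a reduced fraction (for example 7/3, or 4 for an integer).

A = (8, 11)
C = (18, 8)

1. A_x = 8  [A = 2·M−B = 2·(4, 13)−(0, 15)]
2. A_y = 11  [A = 2·M−B = 2·(4, 13)−(0, 15)]
   so A = (8, 11)
3. C_x = 18  [C = 2·N−B = 2·(9, 23/2)−(0, 15)]
4. C_y = 8  [C = 2·N−B = 2·(9, 23/2)−(0, 15)]
   so C = (18, 8)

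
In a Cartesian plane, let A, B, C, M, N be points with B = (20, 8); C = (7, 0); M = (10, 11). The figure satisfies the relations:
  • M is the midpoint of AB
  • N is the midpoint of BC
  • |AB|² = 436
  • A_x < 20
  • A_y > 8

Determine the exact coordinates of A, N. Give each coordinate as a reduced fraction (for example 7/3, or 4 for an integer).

1. A_x = 0  [A = 2·M−B = 2·(10, 11)−(20, 8)]
2. A_y = 14  [A = 2·M−B = 2·(10, 11)−(20, 8)]
   so A = (0, 14)
3. N_x = 27/2  [2·N = B+C = (20, 8)+(7, 0)]
4. N_y = 4  [2·N = B+C = (20, 8)+(7, 0)]
   so N = (27/2, 4)

A = (0, 14)
N = (27/2, 4)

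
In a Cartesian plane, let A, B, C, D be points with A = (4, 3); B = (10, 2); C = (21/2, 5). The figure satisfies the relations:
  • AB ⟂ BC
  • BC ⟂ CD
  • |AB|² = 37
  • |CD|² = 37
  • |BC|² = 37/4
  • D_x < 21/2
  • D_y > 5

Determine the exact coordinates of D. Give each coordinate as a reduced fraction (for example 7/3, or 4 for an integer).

D = (9/2, 6)

1. D_x = 9/2  [[BC ⟂ CD ⇒ 1/2x+3y-81/4=0] ∩ [|D−(21/2, 5)|²=37]]
2. D_y = 6  [[BC ⟂ CD ⇒ 1/2x+3y-81/4=0] ∩ [|D−(21/2, 5)|²=37]]
   so D = (9/2, 6)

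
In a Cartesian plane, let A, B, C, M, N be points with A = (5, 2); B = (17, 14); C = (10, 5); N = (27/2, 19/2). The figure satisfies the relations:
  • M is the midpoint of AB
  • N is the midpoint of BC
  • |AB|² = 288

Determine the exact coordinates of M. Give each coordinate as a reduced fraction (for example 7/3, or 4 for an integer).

1. M_x = 11  [2·M = A+B = (5, 2)+(17, 14)]
2. M_y = 8  [2·M = A+B = (5, 2)+(17, 14)]
   so M = (11, 8)

M = (11, 8)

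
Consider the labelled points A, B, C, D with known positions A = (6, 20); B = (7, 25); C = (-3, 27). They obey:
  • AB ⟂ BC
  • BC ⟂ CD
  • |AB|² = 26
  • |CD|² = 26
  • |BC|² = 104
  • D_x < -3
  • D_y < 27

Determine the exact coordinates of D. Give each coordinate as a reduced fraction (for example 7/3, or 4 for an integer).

D = (-4, 22)

1. D_x = -4  [[BC ⟂ CD ⇒ -10x+2y-84=0] ∩ [|D−(-3, 27)|²=26]]
2. D_y = 22  [[BC ⟂ CD ⇒ -10x+2y-84=0] ∩ [|D−(-3, 27)|²=26]]
   so D = (-4, 22)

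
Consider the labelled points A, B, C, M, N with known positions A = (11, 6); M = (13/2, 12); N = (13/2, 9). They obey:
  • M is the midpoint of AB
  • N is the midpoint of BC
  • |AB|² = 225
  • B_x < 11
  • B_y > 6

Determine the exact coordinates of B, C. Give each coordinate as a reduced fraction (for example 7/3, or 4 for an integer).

B = (2, 18)
C = (11, 0)

1. B_x = 2  [B = 2·M−A = 2·(13/2, 12)−(11, 6)]
2. B_y = 18  [B = 2·M−A = 2·(13/2, 12)−(11, 6)]
   so B = (2, 18)
3. C_x = 11  [C = 2·N−B = 2·(13/2, 9)−(2, 18)]
4. C_y = 0  [C = 2·N−B = 2·(13/2, 9)−(2, 18)]
   so C = (11, 0)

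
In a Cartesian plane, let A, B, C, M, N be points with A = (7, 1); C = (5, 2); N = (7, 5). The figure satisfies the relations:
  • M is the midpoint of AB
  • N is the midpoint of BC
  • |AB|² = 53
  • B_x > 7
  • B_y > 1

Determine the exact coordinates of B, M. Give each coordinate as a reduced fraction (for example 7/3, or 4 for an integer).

1. B_x = 9  [B = 2·N−C = 2·(7, 5)−(5, 2)]
2. B_y = 8  [B = 2·N−C = 2·(7, 5)−(5, 2)]
   so B = (9, 8)
3. M_x = 8  [2·M = A+B = (7, 1)+(9, 8)]
4. M_y = 9/2  [2·M = A+B = (7, 1)+(9, 8)]
   so M = (8, 9/2)

B = (9, 8)
M = (8, 9/2)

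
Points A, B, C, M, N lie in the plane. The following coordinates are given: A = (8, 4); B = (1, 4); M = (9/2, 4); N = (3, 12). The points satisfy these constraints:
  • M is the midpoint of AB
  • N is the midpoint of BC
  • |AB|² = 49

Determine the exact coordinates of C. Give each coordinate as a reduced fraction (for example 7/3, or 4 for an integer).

1. C_x = 5  [C = 2·N−B = 2·(3, 12)−(1, 4)]
2. C_y = 20  [C = 2·N−B = 2·(3, 12)−(1, 4)]
   so C = (5, 20)

C = (5, 20)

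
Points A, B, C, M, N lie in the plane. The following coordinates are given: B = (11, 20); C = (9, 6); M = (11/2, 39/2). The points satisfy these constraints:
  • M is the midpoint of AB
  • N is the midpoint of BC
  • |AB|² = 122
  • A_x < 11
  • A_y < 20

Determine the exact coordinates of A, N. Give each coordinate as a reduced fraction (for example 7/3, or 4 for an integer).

A = (0, 19)
N = (10, 13)

1. A_x = 0  [A = 2·M−B = 2·(11/2, 39/2)−(11, 20)]
2. A_y = 19  [A = 2·M−B = 2·(11/2, 39/2)−(11, 20)]
   so A = (0, 19)
3. N_x = 10  [2·N = B+C = (11, 20)+(9, 6)]
4. N_y = 13  [2·N = B+C = (11, 20)+(9, 6)]
   so N = (10, 13)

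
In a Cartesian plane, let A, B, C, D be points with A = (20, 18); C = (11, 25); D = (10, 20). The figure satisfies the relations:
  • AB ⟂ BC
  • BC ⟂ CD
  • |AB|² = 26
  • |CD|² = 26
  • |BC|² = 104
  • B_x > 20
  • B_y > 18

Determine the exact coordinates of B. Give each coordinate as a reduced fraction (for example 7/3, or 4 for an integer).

B = (21, 23)

1. B_x = 21  [[BC ⟂ CD ⇒ 1x+5y-136=0] ∩ [|B−(20, 18)|²=26]]
2. B_y = 23  [[BC ⟂ CD ⇒ 1x+5y-136=0] ∩ [|B−(20, 18)|²=26]]
   so B = (21, 23)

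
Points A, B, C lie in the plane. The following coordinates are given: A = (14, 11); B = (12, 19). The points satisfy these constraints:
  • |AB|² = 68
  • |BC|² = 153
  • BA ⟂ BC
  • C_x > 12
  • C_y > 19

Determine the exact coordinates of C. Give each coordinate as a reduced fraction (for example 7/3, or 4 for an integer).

C = (24, 22)

1. C_x = 24  [[BA ⟂ BC ⇒ 2x-8y+128=0] ∩ [|C−(12, 19)|²=153]]
2. C_y = 22  [[BA ⟂ BC ⇒ 2x-8y+128=0] ∩ [|C−(12, 19)|²=153]]
   so C = (24, 22)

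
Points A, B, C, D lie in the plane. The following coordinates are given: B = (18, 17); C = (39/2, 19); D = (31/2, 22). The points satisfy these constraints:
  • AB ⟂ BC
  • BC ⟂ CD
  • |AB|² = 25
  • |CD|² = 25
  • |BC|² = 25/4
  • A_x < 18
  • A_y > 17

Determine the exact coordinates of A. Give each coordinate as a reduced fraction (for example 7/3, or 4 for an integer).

A = (14, 20)

1. A_x = 14  [[AB ⟂ BC ⇒ -3/2x-2y+61=0] ∩ [|A−(18, 17)|²=25]]
2. A_y = 20  [[AB ⟂ BC ⇒ -3/2x-2y+61=0] ∩ [|A−(18, 17)|²=25]]
   so A = (14, 20)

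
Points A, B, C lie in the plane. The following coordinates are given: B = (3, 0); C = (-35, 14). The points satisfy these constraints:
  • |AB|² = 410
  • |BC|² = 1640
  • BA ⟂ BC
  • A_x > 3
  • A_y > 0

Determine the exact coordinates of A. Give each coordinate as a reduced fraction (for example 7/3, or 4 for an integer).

A = (10, 19)

1. A_x = 10  [[BA ⟂ BC ⇒ -38x+14y+114=0] ∩ [|A−(3, 0)|²=410]]
2. A_y = 19  [[BA ⟂ BC ⇒ -38x+14y+114=0] ∩ [|A−(3, 0)|²=410]]
   so A = (10, 19)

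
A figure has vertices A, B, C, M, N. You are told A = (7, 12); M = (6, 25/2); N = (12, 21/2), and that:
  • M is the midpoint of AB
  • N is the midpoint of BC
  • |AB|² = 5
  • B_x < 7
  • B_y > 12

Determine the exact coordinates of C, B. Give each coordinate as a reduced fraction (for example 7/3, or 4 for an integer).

1. B_x = 5  [B = 2·M−A = 2·(6, 25/2)−(7, 12)]
2. B_y = 13  [B = 2·M−A = 2·(6, 25/2)−(7, 12)]
   so B = (5, 13)
3. C_x = 19  [C = 2·N−B = 2·(12, 21/2)−(5, 13)]
4. C_y = 8  [C = 2·N−B = 2·(12, 21/2)−(5, 13)]
   so C = (19, 8)

C = (19, 8)
B = (5, 13)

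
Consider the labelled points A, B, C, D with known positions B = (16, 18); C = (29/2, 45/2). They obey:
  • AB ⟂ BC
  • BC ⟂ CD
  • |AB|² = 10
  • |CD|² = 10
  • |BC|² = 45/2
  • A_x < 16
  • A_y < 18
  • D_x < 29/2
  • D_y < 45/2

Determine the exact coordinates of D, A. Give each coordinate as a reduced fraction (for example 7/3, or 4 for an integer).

1. D_x = 23/2  [[BC ⟂ CD ⇒ -3/2x+9/2y-159/2=0] ∩ [|D−(29/2, 45/2)|²=10]]
2. D_y = 43/2  [[BC ⟂ CD ⇒ -3/2x+9/2y-159/2=0] ∩ [|D−(29/2, 45/2)|²=10]]
   so D = (23/2, 43/2)
3. A_x = 13  [[AB ⟂ BC ⇒ 3/2x-9/2y+57=0] ∩ [|A−(16, 18)|²=10]]
4. A_y = 17  [[AB ⟂ BC ⇒ 3/2x-9/2y+57=0] ∩ [|A−(16, 18)|²=10]]
   so A = (13, 17)

D = (23/2, 43/2)
A = (13, 17)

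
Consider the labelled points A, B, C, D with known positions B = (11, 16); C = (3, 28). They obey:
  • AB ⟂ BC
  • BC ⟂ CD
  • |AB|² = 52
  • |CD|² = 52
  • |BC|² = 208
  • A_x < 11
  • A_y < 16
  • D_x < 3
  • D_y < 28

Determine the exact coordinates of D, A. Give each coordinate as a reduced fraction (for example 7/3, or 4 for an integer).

1. D_x = -3  [[BC ⟂ CD ⇒ -8x+12y-312=0] ∩ [|D−(3, 28)|²=52]]
2. D_y = 24  [[BC ⟂ CD ⇒ -8x+12y-312=0] ∩ [|D−(3, 28)|²=52]]
   so D = (-3, 24)
3. A_x = 5  [[AB ⟂ BC ⇒ 8x-12y+104=0] ∩ [|A−(11, 16)|²=52]]
4. A_y = 12  [[AB ⟂ BC ⇒ 8x-12y+104=0] ∩ [|A−(11, 16)|²=52]]
   so A = (5, 12)

D = (-3, 24)
A = (5, 12)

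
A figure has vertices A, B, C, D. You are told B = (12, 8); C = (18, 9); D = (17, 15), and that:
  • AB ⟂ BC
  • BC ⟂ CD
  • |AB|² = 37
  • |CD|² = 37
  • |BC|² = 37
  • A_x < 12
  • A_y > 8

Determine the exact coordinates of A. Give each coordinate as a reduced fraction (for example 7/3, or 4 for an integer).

1. A_x = 11  [[AB ⟂ BC ⇒ -6x-1y+80=0] ∩ [|A−(12, 8)|²=37]]
2. A_y = 14  [[AB ⟂ BC ⇒ -6x-1y+80=0] ∩ [|A−(12, 8)|²=37]]
   so A = (11, 14)

A = (11, 14)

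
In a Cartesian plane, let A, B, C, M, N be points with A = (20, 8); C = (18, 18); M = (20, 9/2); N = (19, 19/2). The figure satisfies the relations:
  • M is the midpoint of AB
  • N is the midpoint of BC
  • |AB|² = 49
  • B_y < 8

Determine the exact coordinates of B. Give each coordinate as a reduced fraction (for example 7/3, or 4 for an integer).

1. B_x = 20  [B = 2·M−A = 2·(20, 9/2)−(20, 8)]
2. B_y = 1  [B = 2·M−A = 2·(20, 9/2)−(20, 8)]
   so B = (20, 1)

B = (20, 1)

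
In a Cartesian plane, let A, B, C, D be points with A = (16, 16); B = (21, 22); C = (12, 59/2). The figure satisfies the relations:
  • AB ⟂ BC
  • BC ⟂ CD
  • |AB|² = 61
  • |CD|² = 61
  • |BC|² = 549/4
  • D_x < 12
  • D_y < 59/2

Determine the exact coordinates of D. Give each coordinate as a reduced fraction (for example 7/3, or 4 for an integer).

1. D_x = 7  [[BC ⟂ CD ⇒ -9x+15/2y-453/4=0] ∩ [|D−(12, 59/2)|²=61]]
2. D_y = 47/2  [[BC ⟂ CD ⇒ -9x+15/2y-453/4=0] ∩ [|D−(12, 59/2)|²=61]]
   so D = (7, 47/2)

D = (7, 47/2)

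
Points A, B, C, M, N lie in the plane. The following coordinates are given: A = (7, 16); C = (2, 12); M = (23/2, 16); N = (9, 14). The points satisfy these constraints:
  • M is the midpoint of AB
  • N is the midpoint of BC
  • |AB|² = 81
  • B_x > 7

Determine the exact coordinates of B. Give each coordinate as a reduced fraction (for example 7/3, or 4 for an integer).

1. B_x = 16  [B = 2·M−A = 2·(23/2, 16)−(7, 16)]
2. B_y = 16  [B = 2·M−A = 2·(23/2, 16)−(7, 16)]
   so B = (16, 16)

B = (16, 16)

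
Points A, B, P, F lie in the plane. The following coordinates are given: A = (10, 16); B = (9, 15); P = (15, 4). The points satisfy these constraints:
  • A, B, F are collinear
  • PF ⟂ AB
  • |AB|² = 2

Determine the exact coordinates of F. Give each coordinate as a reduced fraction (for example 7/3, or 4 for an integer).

F = (13/2, 25/2)

1. F_x = 13/2  [[A, B, F are collinear ⇒ 1x-1y+6=0] ∩ [PF ⟂ AB ⇒ -1x-1y+19=0]]
2. F_y = 25/2  [[A, B, F are collinear ⇒ 1x-1y+6=0] ∩ [PF ⟂ AB ⇒ -1x-1y+19=0]]
   so F = (13/2, 25/2)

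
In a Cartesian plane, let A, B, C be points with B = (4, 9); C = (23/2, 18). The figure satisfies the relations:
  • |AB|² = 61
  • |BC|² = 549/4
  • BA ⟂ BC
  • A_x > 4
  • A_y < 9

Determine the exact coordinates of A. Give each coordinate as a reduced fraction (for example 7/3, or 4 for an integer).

A = (10, 4)

1. A_x = 10  [[BA ⟂ BC ⇒ 15/2x+9y-111=0] ∩ [|A−(4, 9)|²=61]]
2. A_y = 4  [[BA ⟂ BC ⇒ 15/2x+9y-111=0] ∩ [|A−(4, 9)|²=61]]
   so A = (10, 4)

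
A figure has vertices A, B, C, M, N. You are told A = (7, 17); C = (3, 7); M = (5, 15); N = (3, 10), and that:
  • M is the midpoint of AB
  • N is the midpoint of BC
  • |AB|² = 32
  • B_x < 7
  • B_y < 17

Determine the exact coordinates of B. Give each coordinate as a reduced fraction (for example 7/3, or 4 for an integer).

B = (3, 13)

1. B_x = 3  [B = 2·M−A = 2·(5, 15)−(7, 17)]
2. B_y = 13  [B = 2·M−A = 2·(5, 15)−(7, 17)]
   so B = (3, 13)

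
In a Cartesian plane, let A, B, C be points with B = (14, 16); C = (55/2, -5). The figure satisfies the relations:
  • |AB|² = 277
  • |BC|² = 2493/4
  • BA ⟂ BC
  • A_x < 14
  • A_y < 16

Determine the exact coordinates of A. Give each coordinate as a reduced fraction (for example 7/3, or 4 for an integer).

1. A_x = 0  [[BA ⟂ BC ⇒ 27/2x-21y+147=0] ∩ [|A−(14, 16)|²=277]]
2. A_y = 7  [[BA ⟂ BC ⇒ 27/2x-21y+147=0] ∩ [|A−(14, 16)|²=277]]
   so A = (0, 7)

A = (0, 7)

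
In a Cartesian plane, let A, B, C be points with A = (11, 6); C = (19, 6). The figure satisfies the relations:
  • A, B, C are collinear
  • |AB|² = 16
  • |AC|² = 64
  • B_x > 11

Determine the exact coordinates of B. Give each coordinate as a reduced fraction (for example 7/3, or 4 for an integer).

1. B_x = 15  [[A, B, C are collinear ⇒ -8y+48=0] ∩ [|B−(11, 6)|²=16]]
2. B_y = 6  [[A, B, C are collinear ⇒ -8y+48=0] ∩ [|B−(11, 6)|²=16]]
   so B = (15, 6)

B = (15, 6)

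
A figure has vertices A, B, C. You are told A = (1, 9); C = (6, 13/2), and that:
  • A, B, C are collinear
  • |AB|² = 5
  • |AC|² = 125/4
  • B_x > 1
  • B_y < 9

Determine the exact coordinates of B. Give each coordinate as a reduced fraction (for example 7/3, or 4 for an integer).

1. B_x = 3  [[A, B, C are collinear ⇒ -5/2x-5y+95/2=0] ∩ [|B−(1, 9)|²=5]]
2. B_y = 8  [[A, B, C are collinear ⇒ -5/2x-5y+95/2=0] ∩ [|B−(1, 9)|²=5]]
   so B = (3, 8)

B = (3, 8)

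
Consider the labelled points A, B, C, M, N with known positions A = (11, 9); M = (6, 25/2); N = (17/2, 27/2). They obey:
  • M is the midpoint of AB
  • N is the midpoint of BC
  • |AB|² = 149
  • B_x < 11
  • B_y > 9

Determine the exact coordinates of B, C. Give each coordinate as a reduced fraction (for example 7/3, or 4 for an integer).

B = (1, 16)
C = (16, 11)

1. B_x = 1  [B = 2·M−A = 2·(6, 25/2)−(11, 9)]
2. B_y = 16  [B = 2·M−A = 2·(6, 25/2)−(11, 9)]
   so B = (1, 16)
3. C_x = 16  [C = 2·N−B = 2·(17/2, 27/2)−(1, 16)]
4. C_y = 11  [C = 2·N−B = 2·(17/2, 27/2)−(1, 16)]
   so C = (16, 11)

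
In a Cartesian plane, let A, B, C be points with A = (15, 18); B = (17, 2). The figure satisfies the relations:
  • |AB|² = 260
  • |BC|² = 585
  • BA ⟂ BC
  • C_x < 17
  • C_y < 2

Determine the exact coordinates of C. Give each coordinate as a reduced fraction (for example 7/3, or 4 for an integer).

C = (-7, -1)

1. C_x = -7  [[BA ⟂ BC ⇒ -2x+16y+2=0] ∩ [|C−(17, 2)|²=585]]
2. C_y = -1  [[BA ⟂ BC ⇒ -2x+16y+2=0] ∩ [|C−(17, 2)|²=585]]
   so C = (-7, -1)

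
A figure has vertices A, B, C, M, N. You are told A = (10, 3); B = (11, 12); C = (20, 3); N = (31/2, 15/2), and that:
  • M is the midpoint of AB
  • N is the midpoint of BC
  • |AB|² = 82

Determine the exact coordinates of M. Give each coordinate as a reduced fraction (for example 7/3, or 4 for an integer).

1. M_x = 21/2  [2·M = A+B = (10, 3)+(11, 12)]
2. M_y = 15/2  [2·M = A+B = (10, 3)+(11, 12)]
   so M = (21/2, 15/2)

M = (21/2, 15/2)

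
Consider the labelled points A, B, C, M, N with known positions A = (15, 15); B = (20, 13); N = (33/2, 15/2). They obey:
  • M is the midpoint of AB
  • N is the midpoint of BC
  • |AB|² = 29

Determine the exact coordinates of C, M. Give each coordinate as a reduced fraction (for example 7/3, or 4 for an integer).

C = (13, 2)
M = (35/2, 14)

1. M_x = 35/2  [2·M = A+B = (15, 15)+(20, 13)]
2. M_y = 14  [2·M = A+B = (15, 15)+(20, 13)]
   so M = (35/2, 14)
3. C_x = 13  [C = 2·N−B = 2·(33/2, 15/2)−(20, 13)]
4. C_y = 2  [C = 2·N−B = 2·(33/2, 15/2)−(20, 13)]
   so C = (13, 2)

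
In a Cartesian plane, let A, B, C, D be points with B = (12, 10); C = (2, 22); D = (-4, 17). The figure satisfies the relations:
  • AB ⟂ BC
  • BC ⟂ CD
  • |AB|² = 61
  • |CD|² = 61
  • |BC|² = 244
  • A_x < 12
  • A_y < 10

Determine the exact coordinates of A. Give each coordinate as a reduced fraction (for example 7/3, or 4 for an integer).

A = (6, 5)

1. A_x = 6  [[AB ⟂ BC ⇒ 10x-12y=0] ∩ [|A−(12, 10)|²=61]]
2. A_y = 5  [[AB ⟂ BC ⇒ 10x-12y=0] ∩ [|A−(12, 10)|²=61]]
   so A = (6, 5)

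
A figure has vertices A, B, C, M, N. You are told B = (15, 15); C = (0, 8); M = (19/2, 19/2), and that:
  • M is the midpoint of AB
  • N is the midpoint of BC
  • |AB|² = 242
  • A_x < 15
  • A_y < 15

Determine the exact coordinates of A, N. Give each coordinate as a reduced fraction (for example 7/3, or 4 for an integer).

1. A_x = 4  [A = 2·M−B = 2·(19/2, 19/2)−(15, 15)]
2. A_y = 4  [A = 2·M−B = 2·(19/2, 19/2)−(15, 15)]
   so A = (4, 4)
3. N_x = 15/2  [2·N = B+C = (15, 15)+(0, 8)]
4. N_y = 23/2  [2·N = B+C = (15, 15)+(0, 8)]
   so N = (15/2, 23/2)

A = (4, 4)
N = (15/2, 23/2)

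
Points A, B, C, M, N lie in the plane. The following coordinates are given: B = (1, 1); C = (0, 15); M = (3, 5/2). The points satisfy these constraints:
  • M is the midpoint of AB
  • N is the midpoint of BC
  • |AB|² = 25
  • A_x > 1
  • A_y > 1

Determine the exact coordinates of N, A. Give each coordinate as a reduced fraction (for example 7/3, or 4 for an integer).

1. A_x = 5  [A = 2·M−B = 2·(3, 5/2)−(1, 1)]
2. A_y = 4  [A = 2·M−B = 2·(3, 5/2)−(1, 1)]
   so A = (5, 4)
3. N_x = 1/2  [2·N = B+C = (1, 1)+(0, 15)]
4. N_y = 8  [2·N = B+C = (1, 1)+(0, 15)]
   so N = (1/2, 8)

N = (1/2, 8)
A = (5, 4)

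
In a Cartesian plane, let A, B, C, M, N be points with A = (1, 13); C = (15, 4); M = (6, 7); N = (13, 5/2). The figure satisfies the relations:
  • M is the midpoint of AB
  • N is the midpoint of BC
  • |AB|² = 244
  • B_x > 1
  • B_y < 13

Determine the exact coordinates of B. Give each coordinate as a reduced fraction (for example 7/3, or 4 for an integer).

1. B_x = 11  [B = 2·M−A = 2·(6, 7)−(1, 13)]
2. B_y = 1  [B = 2·M−A = 2·(6, 7)−(1, 13)]
   so B = (11, 1)

B = (11, 1)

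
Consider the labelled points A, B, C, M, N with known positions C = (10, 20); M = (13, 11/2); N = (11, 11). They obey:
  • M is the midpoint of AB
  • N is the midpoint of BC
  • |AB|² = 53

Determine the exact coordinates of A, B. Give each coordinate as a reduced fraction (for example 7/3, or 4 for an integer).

A = (14, 9)
B = (12, 2)

1. B_x = 12  [B = 2·N−C = 2·(11, 11)−(10, 20)]
2. B_y = 2  [B = 2·N−C = 2·(11, 11)−(10, 20)]
   so B = (12, 2)
3. A_x = 14  [A = 2·M−B = 2·(13, 11/2)−(12, 2)]
4. A_y = 9  [A = 2·M−B = 2·(13, 11/2)−(12, 2)]
   so A = (14, 9)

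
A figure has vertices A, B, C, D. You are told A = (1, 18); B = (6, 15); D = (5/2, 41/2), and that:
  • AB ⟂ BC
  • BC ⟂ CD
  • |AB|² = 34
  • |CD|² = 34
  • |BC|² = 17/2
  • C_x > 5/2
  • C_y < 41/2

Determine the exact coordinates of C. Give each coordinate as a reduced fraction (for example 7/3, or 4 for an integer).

1. C_x = 15/2  [[AB ⟂ BC ⇒ 5x-3y+15=0] ∩ [|C−(5/2, 41/2)|²=34]]
2. C_y = 35/2  [[AB ⟂ BC ⇒ 5x-3y+15=0] ∩ [|C−(5/2, 41/2)|²=34]]
   so C = (15/2, 35/2)

C = (15/2, 35/2)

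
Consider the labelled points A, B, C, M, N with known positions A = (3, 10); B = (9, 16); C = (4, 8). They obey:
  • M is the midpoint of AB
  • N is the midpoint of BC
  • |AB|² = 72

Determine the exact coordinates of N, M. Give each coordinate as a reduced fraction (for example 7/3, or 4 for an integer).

1. M_x = 6  [2·M = A+B = (3, 10)+(9, 16)]
2. M_y = 13  [2·M = A+B = (3, 10)+(9, 16)]
   so M = (6, 13)
3. N_x = 13/2  [2·N = B+C = (9, 16)+(4, 8)]
4. N_y = 12  [2·N = B+C = (9, 16)+(4, 8)]
   so N = (13/2, 12)

N = (13/2, 12)
M = (6, 13)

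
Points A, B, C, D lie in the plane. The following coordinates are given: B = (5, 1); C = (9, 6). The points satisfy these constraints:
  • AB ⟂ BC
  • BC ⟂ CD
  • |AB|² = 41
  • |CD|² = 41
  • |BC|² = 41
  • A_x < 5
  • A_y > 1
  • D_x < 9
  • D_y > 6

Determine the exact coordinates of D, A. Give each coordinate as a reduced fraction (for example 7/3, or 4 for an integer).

1. D_x = 4  [[BC ⟂ CD ⇒ 4x+5y-66=0] ∩ [|D−(9, 6)|²=41]]
2. D_y = 10  [[BC ⟂ CD ⇒ 4x+5y-66=0] ∩ [|D−(9, 6)|²=41]]
   so D = (4, 10)
3. A_x = 0  [[AB ⟂ BC ⇒ -4x-5y+25=0] ∩ [|A−(5, 1)|²=41]]
4. A_y = 5  [[AB ⟂ BC ⇒ -4x-5y+25=0] ∩ [|A−(5, 1)|²=41]]
   so A = (0, 5)

D = (4, 10)
A = (0, 5)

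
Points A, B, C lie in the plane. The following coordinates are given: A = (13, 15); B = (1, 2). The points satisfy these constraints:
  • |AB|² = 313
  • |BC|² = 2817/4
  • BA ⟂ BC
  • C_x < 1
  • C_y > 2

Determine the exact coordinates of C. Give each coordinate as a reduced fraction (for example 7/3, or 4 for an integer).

1. C_x = -37/2  [[BA ⟂ BC ⇒ 12x+13y-38=0] ∩ [|C−(1, 2)|²=2817/4]]
2. C_y = 20  [[BA ⟂ BC ⇒ 12x+13y-38=0] ∩ [|C−(1, 2)|²=2817/4]]
   so C = (-37/2, 20)

C = (-37/2, 20)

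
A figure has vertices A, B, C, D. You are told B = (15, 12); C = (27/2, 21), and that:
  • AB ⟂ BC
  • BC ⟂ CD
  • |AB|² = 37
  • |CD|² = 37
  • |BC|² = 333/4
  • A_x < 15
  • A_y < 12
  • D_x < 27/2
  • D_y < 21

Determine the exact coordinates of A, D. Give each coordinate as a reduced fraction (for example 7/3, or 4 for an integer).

1. A_x = 9  [[AB ⟂ BC ⇒ 3/2x-9y+171/2=0] ∩ [|A−(15, 12)|²=37]]
2. A_y = 11  [[AB ⟂ BC ⇒ 3/2x-9y+171/2=0] ∩ [|A−(15, 12)|²=37]]
   so A = (9, 11)
3. D_x = 15/2  [[BC ⟂ CD ⇒ -3/2x+9y-675/4=0] ∩ [|D−(27/2, 21)|²=37]]
4. D_y = 20  [[BC ⟂ CD ⇒ -3/2x+9y-675/4=0] ∩ [|D−(27/2, 21)|²=37]]
   so D = (15/2, 20)

A = (9, 11)
D = (15/2, 20)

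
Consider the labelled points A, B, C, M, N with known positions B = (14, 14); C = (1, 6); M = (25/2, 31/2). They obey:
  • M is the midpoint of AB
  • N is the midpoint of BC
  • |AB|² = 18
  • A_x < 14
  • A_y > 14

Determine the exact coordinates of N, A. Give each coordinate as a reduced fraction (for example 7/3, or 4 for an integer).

N = (15/2, 10)
A = (11, 17)

1. A_x = 11  [A = 2·M−B = 2·(25/2, 31/2)−(14, 14)]
2. A_y = 17  [A = 2·M−B = 2·(25/2, 31/2)−(14, 14)]
   so A = (11, 17)
3. N_x = 15/2  [2·N = B+C = (14, 14)+(1, 6)]
4. N_y = 10  [2·N = B+C = (14, 14)+(1, 6)]
   so N = (15/2, 10)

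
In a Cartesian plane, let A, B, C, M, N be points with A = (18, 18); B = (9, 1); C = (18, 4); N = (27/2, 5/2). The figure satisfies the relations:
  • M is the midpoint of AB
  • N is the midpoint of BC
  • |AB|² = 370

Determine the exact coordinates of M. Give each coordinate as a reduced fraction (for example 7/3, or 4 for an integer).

1. M_x = 27/2  [2·M = A+B = (18, 18)+(9, 1)]
2. M_y = 19/2  [2·M = A+B = (18, 18)+(9, 1)]
   so M = (27/2, 19/2)

M = (27/2, 19/2)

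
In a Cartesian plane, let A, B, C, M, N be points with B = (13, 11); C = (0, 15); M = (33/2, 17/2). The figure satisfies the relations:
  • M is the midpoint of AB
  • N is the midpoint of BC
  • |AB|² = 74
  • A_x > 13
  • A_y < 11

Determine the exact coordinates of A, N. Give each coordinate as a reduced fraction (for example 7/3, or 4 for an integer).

A = (20, 6)
N = (13/2, 13)

1. A_x = 20  [A = 2·M−B = 2·(33/2, 17/2)−(13, 11)]
2. A_y = 6  [A = 2·M−B = 2·(33/2, 17/2)−(13, 11)]
   so A = (20, 6)
3. N_x = 13/2  [2·N = B+C = (13, 11)+(0, 15)]
4. N_y = 13  [2·N = B+C = (13, 11)+(0, 15)]
   so N = (13/2, 13)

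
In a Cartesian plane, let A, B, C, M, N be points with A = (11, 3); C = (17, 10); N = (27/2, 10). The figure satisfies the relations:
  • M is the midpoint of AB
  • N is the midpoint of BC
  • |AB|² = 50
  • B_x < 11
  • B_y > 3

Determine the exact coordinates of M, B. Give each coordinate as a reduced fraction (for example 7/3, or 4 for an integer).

M = (21/2, 13/2)
B = (10, 10)

1. B_x = 10  [B = 2·N−C = 2·(27/2, 10)−(17, 10)]
2. B_y = 10  [B = 2·N−C = 2·(27/2, 10)−(17, 10)]
   so B = (10, 10)
3. M_x = 21/2  [2·M = A+B = (11, 3)+(10, 10)]
4. M_y = 13/2  [2·M = A+B = (11, 3)+(10, 10)]
   so M = (21/2, 13/2)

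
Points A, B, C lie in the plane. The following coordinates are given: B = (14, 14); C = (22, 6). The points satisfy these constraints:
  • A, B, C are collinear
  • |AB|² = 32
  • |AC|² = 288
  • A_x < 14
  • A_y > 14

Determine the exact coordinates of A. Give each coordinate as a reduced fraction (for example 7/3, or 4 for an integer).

1. A_x = 10  [[A, B, C are collinear ⇒ 8x+8y-224=0] ∩ [|A−(14, 14)|²=32]]
2. A_y = 18  [[A, B, C are collinear ⇒ 8x+8y-224=0] ∩ [|A−(14, 14)|²=32]]
   so A = (10, 18)

A = (10, 18)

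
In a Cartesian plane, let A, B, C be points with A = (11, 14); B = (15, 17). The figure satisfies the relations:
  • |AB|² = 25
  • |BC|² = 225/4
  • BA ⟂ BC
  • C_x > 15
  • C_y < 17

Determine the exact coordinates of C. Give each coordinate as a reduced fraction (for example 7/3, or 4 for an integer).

C = (39/2, 11)

1. C_x = 39/2  [[BA ⟂ BC ⇒ -4x-3y+111=0] ∩ [|C−(15, 17)|²=225/4]]
2. C_y = 11  [[BA ⟂ BC ⇒ -4x-3y+111=0] ∩ [|C−(15, 17)|²=225/4]]
   so C = (39/2, 11)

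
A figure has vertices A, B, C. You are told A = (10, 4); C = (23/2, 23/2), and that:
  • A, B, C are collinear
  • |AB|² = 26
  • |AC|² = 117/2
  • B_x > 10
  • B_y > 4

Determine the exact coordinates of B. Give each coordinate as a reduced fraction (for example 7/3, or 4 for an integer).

1. B_x = 11  [[A, B, C are collinear ⇒ 15/2x-3/2y-69=0] ∩ [|B−(10, 4)|²=26]]
2. B_y = 9  [[A, B, C are collinear ⇒ 15/2x-3/2y-69=0] ∩ [|B−(10, 4)|²=26]]
   so B = (11, 9)

B = (11, 9)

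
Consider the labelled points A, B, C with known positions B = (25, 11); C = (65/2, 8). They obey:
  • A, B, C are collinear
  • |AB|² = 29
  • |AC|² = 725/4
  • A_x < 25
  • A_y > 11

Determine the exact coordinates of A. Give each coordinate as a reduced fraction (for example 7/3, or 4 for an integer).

A = (20, 13)

1. A_x = 20  [[A, B, C are collinear ⇒ 3x+15/2y-315/2=0] ∩ [|A−(25, 11)|²=29]]
2. A_y = 13  [[A, B, C are collinear ⇒ 3x+15/2y-315/2=0] ∩ [|A−(25, 11)|²=29]]
   so A = (20, 13)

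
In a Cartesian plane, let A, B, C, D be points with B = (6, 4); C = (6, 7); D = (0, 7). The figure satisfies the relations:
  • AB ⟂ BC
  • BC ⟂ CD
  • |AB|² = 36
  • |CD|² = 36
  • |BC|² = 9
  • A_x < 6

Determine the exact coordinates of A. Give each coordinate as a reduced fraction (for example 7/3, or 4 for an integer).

A = (0, 4)

1. A_x = 0  [[AB ⟂ BC ⇒ -3y+12=0] ∩ [|A−(6, 4)|²=36]]
2. A_y = 4  [[AB ⟂ BC ⇒ -3y+12=0] ∩ [|A−(6, 4)|²=36]]
   so A = (0, 4)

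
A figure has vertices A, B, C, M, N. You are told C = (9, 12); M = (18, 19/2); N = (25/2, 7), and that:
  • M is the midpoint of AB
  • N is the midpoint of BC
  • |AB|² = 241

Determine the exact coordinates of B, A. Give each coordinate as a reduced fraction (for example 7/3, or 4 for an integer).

B = (16, 2)
A = (20, 17)

1. B_x = 16  [B = 2·N−C = 2·(25/2, 7)−(9, 12)]
2. B_y = 2  [B = 2·N−C = 2·(25/2, 7)−(9, 12)]
   so B = (16, 2)
3. A_x = 20  [A = 2·M−B = 2·(18, 19/2)−(16, 2)]
4. A_y = 17  [A = 2·M−B = 2·(18, 19/2)−(16, 2)]
   so A = (20, 17)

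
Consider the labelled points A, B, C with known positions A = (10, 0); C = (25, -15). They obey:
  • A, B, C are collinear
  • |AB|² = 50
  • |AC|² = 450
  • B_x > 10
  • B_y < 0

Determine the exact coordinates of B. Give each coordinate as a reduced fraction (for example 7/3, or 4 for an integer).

B = (15, -5)

1. B_x = 15  [[A, B, C are collinear ⇒ -15x-15y+150=0] ∩ [|B−(10, 0)|²=50]]
2. B_y = -5  [[A, B, C are collinear ⇒ -15x-15y+150=0] ∩ [|B−(10, 0)|²=50]]
   so B = (15, -5)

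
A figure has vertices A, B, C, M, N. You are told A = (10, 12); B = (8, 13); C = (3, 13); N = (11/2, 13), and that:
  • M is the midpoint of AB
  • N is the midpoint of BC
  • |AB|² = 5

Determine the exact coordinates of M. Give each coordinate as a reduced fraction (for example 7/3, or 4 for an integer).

1. M_x = 9  [2·M = A+B = (10, 12)+(8, 13)]
2. M_y = 25/2  [2·M = A+B = (10, 12)+(8, 13)]
   so M = (9, 25/2)

M = (9, 25/2)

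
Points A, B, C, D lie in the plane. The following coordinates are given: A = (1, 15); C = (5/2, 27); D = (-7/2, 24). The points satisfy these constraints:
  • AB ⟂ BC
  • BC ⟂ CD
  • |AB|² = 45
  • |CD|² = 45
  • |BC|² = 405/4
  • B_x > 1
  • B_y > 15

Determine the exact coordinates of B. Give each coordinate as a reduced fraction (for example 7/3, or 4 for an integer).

B = (7, 18)

1. B_x = 7  [[BC ⟂ CD ⇒ 6x+3y-96=0] ∩ [|B−(1, 15)|²=45]]
2. B_y = 18  [[BC ⟂ CD ⇒ 6x+3y-96=0] ∩ [|B−(1, 15)|²=45]]
   so B = (7, 18)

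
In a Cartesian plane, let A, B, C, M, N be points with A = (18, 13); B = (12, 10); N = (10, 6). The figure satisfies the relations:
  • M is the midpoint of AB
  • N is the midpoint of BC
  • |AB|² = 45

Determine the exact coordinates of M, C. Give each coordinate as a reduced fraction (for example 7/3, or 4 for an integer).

M = (15, 23/2)
C = (8, 2)

1. M_x = 15  [2·M = A+B = (18, 13)+(12, 10)]
2. M_y = 23/2  [2·M = A+B = (18, 13)+(12, 10)]
   so M = (15, 23/2)
3. C_x = 8  [C = 2·N−B = 2·(10, 6)−(12, 10)]
4. C_y = 2  [C = 2·N−B = 2·(10, 6)−(12, 10)]
   so C = (8, 2)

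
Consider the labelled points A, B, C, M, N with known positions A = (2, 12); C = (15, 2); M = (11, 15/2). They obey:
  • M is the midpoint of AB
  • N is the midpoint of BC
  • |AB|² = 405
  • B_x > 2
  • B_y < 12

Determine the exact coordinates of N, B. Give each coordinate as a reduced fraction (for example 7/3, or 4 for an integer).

N = (35/2, 5/2)
B = (20, 3)

1. B_x = 20  [B = 2·M−A = 2·(11, 15/2)−(2, 12)]
2. B_y = 3  [B = 2·M−A = 2·(11, 15/2)−(2, 12)]
   so B = (20, 3)
3. N_x = 35/2  [2·N = B+C = (20, 3)+(15, 2)]
4. N_y = 5/2  [2·N = B+C = (20, 3)+(15, 2)]
   so N = (35/2, 5/2)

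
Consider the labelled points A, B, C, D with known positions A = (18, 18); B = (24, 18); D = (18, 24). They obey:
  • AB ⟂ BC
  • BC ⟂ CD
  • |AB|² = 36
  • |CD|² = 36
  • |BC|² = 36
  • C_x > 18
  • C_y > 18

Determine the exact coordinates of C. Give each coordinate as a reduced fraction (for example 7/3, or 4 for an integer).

C = (24, 24)

1. C_x = 24  [[AB ⟂ BC ⇒ 6x-144=0] ∩ [|C−(18, 24)|²=36]]
2. C_y = 24  [[AB ⟂ BC ⇒ 6x-144=0] ∩ [|C−(18, 24)|²=36]]
   so C = (24, 24)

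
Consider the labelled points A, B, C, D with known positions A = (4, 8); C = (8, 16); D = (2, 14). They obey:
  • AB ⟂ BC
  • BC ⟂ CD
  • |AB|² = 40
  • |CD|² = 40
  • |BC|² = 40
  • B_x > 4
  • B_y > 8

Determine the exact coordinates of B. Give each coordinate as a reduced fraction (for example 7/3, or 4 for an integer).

1. B_x = 10  [[BC ⟂ CD ⇒ 6x+2y-80=0] ∩ [|B−(4, 8)|²=40]]
2. B_y = 10  [[BC ⟂ CD ⇒ 6x+2y-80=0] ∩ [|B−(4, 8)|²=40]]
   so B = (10, 10)

B = (10, 10)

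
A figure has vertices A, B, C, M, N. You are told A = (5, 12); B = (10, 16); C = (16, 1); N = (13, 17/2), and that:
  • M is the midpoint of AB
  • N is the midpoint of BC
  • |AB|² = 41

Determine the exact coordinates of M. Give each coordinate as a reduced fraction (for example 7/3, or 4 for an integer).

1. M_x = 15/2  [2·M = A+B = (5, 12)+(10, 16)]
2. M_y = 14  [2·M = A+B = (5, 12)+(10, 16)]
   so M = (15/2, 14)

M = (15/2, 14)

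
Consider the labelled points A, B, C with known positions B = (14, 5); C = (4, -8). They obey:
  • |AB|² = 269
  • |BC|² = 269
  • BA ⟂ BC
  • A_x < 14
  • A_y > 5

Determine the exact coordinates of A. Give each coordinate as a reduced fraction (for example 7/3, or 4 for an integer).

A = (1, 15)

1. A_x = 1  [[BA ⟂ BC ⇒ -10x-13y+205=0] ∩ [|A−(14, 5)|²=269]]
2. A_y = 15  [[BA ⟂ BC ⇒ -10x-13y+205=0] ∩ [|A−(14, 5)|²=269]]
   so A = (1, 15)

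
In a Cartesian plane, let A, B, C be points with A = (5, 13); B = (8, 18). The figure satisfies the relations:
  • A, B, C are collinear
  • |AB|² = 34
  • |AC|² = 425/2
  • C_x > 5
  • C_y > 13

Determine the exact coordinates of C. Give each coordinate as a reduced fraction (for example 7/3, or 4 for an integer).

1. C_x = 25/2  [[A, B, C are collinear ⇒ -5x+3y-14=0] ∩ [|C−(5, 13)|²=425/2]]
2. C_y = 51/2  [[A, B, C are collinear ⇒ -5x+3y-14=0] ∩ [|C−(5, 13)|²=425/2]]
   so C = (25/2, 51/2)

C = (25/2, 51/2)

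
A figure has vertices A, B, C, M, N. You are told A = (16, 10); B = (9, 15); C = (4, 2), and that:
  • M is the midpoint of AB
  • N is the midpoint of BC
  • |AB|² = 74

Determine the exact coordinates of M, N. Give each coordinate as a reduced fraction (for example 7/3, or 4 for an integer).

1. M_x = 25/2  [2·M = A+B = (16, 10)+(9, 15)]
2. M_y = 25/2  [2·M = A+B = (16, 10)+(9, 15)]
   so M = (25/2, 25/2)
3. N_x = 13/2  [2·N = B+C = (9, 15)+(4, 2)]
4. N_y = 17/2  [2·N = B+C = (9, 15)+(4, 2)]
   so N = (13/2, 17/2)

M = (25/2, 25/2)
N = (13/2, 17/2)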